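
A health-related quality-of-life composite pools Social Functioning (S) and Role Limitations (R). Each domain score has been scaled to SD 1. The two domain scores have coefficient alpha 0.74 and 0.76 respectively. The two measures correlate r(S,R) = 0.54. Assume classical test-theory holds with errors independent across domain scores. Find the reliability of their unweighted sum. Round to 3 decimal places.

Var(S+R) = 2 + 2·[0.54] = 2 + 1.08 = 3.08.
With uncorrelated errors the cross-covariances are all true-score covariance, so they carry over unchanged; only the diagonal terms shrink to ρᵢσᵢ².
True-score variance = [0.74 + 0.76] + 1.08 = 1.5 + 1.08 = 2.58.
Reliability = 2.58 / 3.08 = 0.838.

0.838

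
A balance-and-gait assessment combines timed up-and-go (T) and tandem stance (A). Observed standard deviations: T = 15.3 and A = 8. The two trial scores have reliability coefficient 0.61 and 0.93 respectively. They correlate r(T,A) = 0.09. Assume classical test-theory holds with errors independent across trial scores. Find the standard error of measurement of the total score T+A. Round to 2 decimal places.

9.79

Var(total) = 298.09 + 22.032 = 320.122.
True-score variance = 202.315 + 22.032 = 224.347, so reliability = 0.7008.
Error variance = 320.122 − 224.347 = 95.7751; SEM = √95.7751 = 9.79.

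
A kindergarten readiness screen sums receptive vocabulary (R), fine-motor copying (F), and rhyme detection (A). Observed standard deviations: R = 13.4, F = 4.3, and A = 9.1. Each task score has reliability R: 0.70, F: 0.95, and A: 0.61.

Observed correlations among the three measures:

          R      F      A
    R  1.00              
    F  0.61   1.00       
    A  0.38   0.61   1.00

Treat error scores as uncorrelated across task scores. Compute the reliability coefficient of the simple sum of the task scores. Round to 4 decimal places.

Var(R+F+A) = 13.4² + 4.3² + 9.1² + 2·[13.4·4.3·0.61 + 13.4·9.1·0.38 + 4.3·9.1·0.61] = 280.86 + 210.709 = 491.569.
With uncorrelated errors the cross-covariances are all true-score covariance, so they carry over unchanged; only the diagonal terms shrink to ρᵢσᵢ².
True-score variance = [13.4²·0.70 + 4.3²·0.95 + 9.1²·0.61] + 210.709 = 193.772 + 210.709 = 404.481.
Reliability = 404.481 / 491.569 = 0.8228.

0.8228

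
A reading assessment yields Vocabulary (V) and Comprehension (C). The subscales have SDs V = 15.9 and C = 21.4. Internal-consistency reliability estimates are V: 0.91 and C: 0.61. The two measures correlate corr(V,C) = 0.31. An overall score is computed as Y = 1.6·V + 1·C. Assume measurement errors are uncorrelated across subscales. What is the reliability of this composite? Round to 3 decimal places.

Var(Y) = 1.6²·15.9² + 21.4² + 2·[1.6·15.9·21.4·0.31] = 1105.15 + 337.538 = 1442.69.
Because errors are independent across components, Cov(Tᵢ,Tⱼ) = Cov(Xᵢ,Xⱼ); the off-diagonal part of the true-score variance is the same as above.
True-score variance = [1.6²·15.9²·0.91 + 21.4²·0.61] + 337.538 = 868.302 + 337.538 = 1205.84.
Reliability = 1205.84 / 1442.69 = 0.836.

0.836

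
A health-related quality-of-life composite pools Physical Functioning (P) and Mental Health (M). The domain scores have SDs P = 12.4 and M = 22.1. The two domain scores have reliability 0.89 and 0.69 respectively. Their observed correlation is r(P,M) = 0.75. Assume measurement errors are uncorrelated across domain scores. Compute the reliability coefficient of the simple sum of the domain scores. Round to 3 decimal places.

Var(P+M) = 12.4² + 22.1² + 2·[12.4·22.1·0.75] = 642.17 + 411.06 = 1053.23.
Because errors are independent across components, Cov(Tᵢ,Tⱼ) = Cov(Xᵢ,Xⱼ); the off-diagonal part of the true-score variance is the same as above.
True-score variance = [12.4²·0.89 + 22.1²·0.69] + 411.06 = 473.849 + 411.06 = 884.909.
Reliability = 884.909 / 1053.23 = 0.840.

0.840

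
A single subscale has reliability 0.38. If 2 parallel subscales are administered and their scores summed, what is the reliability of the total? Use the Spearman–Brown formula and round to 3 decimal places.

ρ_k = kρ / (1 + (k−1)ρ) = 2·0.38 / (1 + 1·0.38) = 0.760 / 1.380 = 0.551.

0.551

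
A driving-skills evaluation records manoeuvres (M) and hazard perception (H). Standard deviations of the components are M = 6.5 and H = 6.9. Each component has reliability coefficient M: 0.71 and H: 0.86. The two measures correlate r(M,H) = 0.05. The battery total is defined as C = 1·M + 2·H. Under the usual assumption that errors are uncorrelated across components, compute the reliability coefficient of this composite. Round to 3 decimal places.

Var(C) = 6.5² + 2²·6.9² + 2·[2·6.5·6.9·0.05] = 232.69 + 8.97 = 241.66.
Because errors are independent across components, Cov(Tᵢ,Tⱼ) = Cov(Xᵢ,Xⱼ); the off-diagonal part of the true-score variance is the same as above.
True-score variance = [6.5²·0.71 + 2²·6.9²·0.86] + 8.97 = 193.776 + 8.97 = 202.746.
Reliability = 202.746 / 241.66 = 0.839.

0.839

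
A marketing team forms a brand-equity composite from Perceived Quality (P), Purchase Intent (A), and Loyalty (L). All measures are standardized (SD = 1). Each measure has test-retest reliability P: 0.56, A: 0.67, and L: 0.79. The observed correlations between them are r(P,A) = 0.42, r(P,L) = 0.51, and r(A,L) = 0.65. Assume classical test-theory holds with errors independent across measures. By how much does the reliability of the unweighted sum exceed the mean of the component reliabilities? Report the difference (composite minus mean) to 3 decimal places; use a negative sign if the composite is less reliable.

Var(sum) = 3 + 3.16 = 6.16; true-score variance = 2.02 + 3.16 = 5.18; composite reliability = 0.8409.
Mean component reliability = 0.6733.
Difference = 0.8409 − 0.6733 = 0.168.

0.168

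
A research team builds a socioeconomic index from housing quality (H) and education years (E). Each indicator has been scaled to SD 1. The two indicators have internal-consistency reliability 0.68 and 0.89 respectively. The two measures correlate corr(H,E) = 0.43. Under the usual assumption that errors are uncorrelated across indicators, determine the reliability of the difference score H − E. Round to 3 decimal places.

Var(H−E) = 1 + 1 − 2·0.43 = 2 − 0.86 = 1.14.
Under uncorrelated errors the observed covariances equal the true-score covariances, so only the own-variance terms attenuate.
True-score variance = [0.68 + 0.89] − 0.86 = 1.57 − 0.86 = 0.71.
Reliability = 0.71 / 1.14 = 0.623.

0.623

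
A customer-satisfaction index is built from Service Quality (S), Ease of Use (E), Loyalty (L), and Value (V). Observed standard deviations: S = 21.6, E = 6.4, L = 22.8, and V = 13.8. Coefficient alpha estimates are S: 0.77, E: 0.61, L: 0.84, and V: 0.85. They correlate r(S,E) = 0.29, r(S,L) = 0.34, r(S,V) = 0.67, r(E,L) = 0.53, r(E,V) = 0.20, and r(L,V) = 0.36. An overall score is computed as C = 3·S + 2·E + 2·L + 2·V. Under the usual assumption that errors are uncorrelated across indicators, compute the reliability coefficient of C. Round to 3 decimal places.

0.893

Var(C) = 3²·21.6² + 2²·6.4² + 2²·22.8² + 2²·13.8² + 2·[6·21.6·6.4·0.29 + 6·21.6·22.8·0.34 + 6·21.6·13.8·0.67 + 4·6.4·22.8·0.53 + 4·6.4·13.8·0.20 + 4·22.8·13.8·0.36] = 7204 + 6553.13 = 13757.1.
With uncorrelated errors the cross-covariances are all true-score covariance, so they carry over unchanged; only the diagonal terms shrink to ρᵢσᵢ².
True-score variance = [3²·21.6²·0.77 + 2²·6.4²·0.61 + 2²·22.8²·0.84 + 2²·13.8²·0.85] + 6553.13 = 5727.36 + 6553.13 = 12280.5.
Reliability = 12280.5 / 13757.1 = 0.893.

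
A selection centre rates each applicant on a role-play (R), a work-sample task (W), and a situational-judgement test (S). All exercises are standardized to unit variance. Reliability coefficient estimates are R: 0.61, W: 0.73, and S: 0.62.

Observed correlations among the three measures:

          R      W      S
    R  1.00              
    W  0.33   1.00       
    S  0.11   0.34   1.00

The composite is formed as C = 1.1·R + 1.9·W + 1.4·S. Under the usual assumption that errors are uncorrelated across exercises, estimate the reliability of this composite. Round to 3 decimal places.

0.787

Var(C) = 1.1² + 1.9² + 1.4² + 2·[2.09·0.33 + 1.54·0.11 + 2.66·0.34] = 6.78 + 3.527 = 10.307.
With uncorrelated errors the cross-covariances are all true-score covariance, so they carry over unchanged; only the diagonal terms shrink to ρᵢσᵢ².
True-score variance = [1.1²·0.61 + 1.9²·0.73 + 1.4²·0.62] + 3.527 = 4.5886 + 3.527 = 8.1156.
Reliability = 8.1156 / 10.307 = 0.787.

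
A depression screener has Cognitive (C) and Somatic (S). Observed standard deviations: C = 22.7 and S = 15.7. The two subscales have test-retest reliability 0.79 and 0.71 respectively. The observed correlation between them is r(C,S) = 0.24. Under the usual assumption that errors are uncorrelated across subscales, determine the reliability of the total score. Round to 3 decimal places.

Var(C+S) = 22.7² + 15.7² + 2·[22.7·15.7·0.24] = 761.78 + 171.067 = 932.847.
Because errors are independent across components, Cov(Tᵢ,Tⱼ) = Cov(Xᵢ,Xⱼ); the off-diagonal part of the true-score variance is the same as above.
True-score variance = [22.7²·0.79 + 15.7²·0.71] + 171.067 = 582.087 + 171.067 = 753.154.
Reliability = 753.154 / 932.847 = 0.807.

0.807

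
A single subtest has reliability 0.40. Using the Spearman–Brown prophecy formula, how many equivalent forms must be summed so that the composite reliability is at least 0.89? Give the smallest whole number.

k ≥ ρ*(1−ρ₁)/(ρ₁(1−ρ*)) = 0.89·0.60 / (0.40·0.11) = 12.136.
Smallest integer k = 13.

13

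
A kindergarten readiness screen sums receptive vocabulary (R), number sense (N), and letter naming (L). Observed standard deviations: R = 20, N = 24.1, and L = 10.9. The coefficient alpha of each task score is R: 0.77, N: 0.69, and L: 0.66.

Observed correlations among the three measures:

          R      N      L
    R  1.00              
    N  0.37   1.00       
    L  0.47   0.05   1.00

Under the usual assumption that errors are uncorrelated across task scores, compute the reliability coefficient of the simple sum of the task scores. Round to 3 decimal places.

0.815

Var(R+N+L) = 20² + 24.1² + 10.9² + 2·[20·24.1·0.37 + 20·10.9·0.47 + 24.1·10.9·0.05] = 1099.62 + 587.869 = 1687.49.
With uncorrelated errors the cross-covariances are all true-score covariance, so they carry over unchanged; only the diagonal terms shrink to ρᵢσᵢ².
True-score variance = [20²·0.77 + 24.1²·0.69 + 10.9²·0.66] + 587.869 = 787.173 + 587.869 = 1375.04.
Reliability = 1375.04 / 1687.49 = 0.815.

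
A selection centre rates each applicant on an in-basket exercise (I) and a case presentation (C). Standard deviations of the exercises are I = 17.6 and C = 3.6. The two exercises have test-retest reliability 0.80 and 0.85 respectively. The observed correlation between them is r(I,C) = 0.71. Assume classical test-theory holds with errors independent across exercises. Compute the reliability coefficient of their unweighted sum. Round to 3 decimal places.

0.845

Var(I+C) = 17.6² + 3.6² + 2·[17.6·3.6·0.71] = 322.72 + 89.9712 = 412.691.
Because errors are independent across components, Cov(Tᵢ,Tⱼ) = Cov(Xᵢ,Xⱼ); the off-diagonal part of the true-score variance is the same as above.
True-score variance = [17.6²·0.80 + 3.6²·0.85] + 89.9712 = 258.824 + 89.9712 = 348.795.
Reliability = 348.795 / 412.691 = 0.845.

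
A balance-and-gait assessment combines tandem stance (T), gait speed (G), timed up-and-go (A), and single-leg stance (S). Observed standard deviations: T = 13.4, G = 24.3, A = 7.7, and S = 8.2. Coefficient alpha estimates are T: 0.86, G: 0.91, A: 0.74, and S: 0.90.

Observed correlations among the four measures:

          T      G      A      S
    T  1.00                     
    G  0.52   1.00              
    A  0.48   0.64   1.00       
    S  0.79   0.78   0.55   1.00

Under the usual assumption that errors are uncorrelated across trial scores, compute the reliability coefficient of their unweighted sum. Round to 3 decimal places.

Var(T+G+A+S) = 13.4² + 24.3² + 7.7² + 8.2² + 2·[13.4·24.3·0.52 + 13.4·7.7·0.48 + 13.4·8.2·0.79 + 24.3·7.7·0.64 + 24.3·8.2·0.78 + 7.7·8.2·0.55] = 896.58 + 1231.11 = 2127.69.
Because errors are independent across components, Cov(Tᵢ,Tⱼ) = Cov(Xᵢ,Xⱼ); the off-diagonal part of the true-score variance is the same as above.
True-score variance = [13.4²·0.86 + 24.3²·0.91 + 7.7²·0.74 + 8.2²·0.90] + 1231.11 = 796.158 + 1231.11 = 2027.27.
Reliability = 2027.27 / 2127.69 = 0.953.

0.953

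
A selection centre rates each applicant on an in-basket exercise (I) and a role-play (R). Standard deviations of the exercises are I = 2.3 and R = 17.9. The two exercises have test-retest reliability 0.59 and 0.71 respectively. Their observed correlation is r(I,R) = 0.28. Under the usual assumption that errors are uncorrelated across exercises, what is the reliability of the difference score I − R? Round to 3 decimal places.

0.686

Var(I−R) = 2.3² + 17.9² − 2·2.3·17.9·0.28 = 325.7 − 23.0552 = 302.645.
With uncorrelated errors the cross-covariances are all true-score covariance, so they carry over unchanged; only the diagonal terms shrink to ρᵢσᵢ².
True-score variance = [2.3²·0.59 + 17.9²·0.71] − 23.0552 = 230.612 − 23.0552 = 207.557.
Reliability = 207.557 / 302.645 = 0.686.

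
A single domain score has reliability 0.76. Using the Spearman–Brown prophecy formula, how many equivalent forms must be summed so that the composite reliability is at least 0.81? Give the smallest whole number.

k ≥ ρ*(1−ρ₁)/(ρ₁(1−ρ*)) = 0.81·0.24 / (0.76·0.19) = 1.346.
Smallest integer k = 2.

2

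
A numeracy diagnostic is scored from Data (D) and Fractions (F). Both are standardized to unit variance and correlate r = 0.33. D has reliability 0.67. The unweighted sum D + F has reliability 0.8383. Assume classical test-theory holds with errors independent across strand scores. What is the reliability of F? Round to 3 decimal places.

0.900

Var(D+F) = 2 + 2·0.33 = 2.660.
True-score variance = ρ_D + ρ_F + 2·0.33, so 0.8383 = (0.67 + ρ_F + 0.66) / 2.660.
ρ_F = 0.8383·2.660 − 0.67 − 0.66 = 0.900.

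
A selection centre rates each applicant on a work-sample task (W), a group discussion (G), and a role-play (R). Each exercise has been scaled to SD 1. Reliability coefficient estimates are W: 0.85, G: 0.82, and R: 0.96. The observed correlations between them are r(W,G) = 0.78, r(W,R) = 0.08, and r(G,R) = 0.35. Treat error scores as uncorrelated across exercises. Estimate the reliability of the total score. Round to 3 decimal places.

Var(W+G+R) = 3 + 2·[0.78 + 0.08 + 0.35] = 3 + 2.42 = 5.42.
Under uncorrelated errors the observed covariances equal the true-score covariances, so only the own-variance terms attenuate.
True-score variance = [0.85 + 0.82 + 0.96] + 2.42 = 2.63 + 2.42 = 5.05.
Reliability = 5.05 / 5.42 = 0.932.

0.932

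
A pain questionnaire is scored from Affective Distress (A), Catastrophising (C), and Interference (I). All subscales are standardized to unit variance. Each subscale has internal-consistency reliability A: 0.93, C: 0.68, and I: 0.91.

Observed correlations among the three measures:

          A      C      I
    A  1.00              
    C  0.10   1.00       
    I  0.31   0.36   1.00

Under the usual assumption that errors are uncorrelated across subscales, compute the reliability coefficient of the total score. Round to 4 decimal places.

0.8943

Var(A+C+I) = 3 + 2·[0.10 + 0.31 + 0.36] = 3 + 1.54 = 4.54.
With uncorrelated errors the cross-covariances are all true-score covariance, so they carry over unchanged; only the diagonal terms shrink to ρᵢσᵢ².
True-score variance = [0.93 + 0.68 + 0.91] + 1.54 = 2.52 + 1.54 = 4.06.
Reliability = 4.06 / 4.54 = 0.8943.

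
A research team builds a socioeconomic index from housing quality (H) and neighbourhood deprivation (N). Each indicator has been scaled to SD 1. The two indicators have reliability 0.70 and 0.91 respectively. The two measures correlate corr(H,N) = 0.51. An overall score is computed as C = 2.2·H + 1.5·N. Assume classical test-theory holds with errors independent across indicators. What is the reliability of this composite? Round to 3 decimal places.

0.842

Var(C) = 2.2² + 1.5² + 2·[3.3·0.51] = 7.09 + 3.366 = 10.456.
With uncorrelated errors the cross-covariances are all true-score covariance, so they carry over unchanged; only the diagonal terms shrink to ρᵢσᵢ².
True-score variance = [2.2²·0.70 + 1.5²·0.91] + 3.366 = 5.4355 + 3.366 = 8.8015.
Reliability = 8.8015 / 10.456 = 0.842.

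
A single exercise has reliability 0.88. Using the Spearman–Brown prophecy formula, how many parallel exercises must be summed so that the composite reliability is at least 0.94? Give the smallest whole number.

k ≥ ρ*(1−ρ₁)/(ρ₁(1−ρ*)) = 0.94·0.12 / (0.88·0.06) = 2.136.
Smallest integer k = 3.

3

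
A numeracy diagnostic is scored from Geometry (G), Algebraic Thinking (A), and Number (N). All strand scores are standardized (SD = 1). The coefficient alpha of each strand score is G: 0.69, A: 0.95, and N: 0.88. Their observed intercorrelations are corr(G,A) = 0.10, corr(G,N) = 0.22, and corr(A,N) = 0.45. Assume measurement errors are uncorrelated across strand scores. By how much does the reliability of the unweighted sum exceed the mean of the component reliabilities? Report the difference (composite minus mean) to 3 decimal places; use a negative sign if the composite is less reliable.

Var(sum) = 3 + 1.54 = 4.54; true-score variance = 2.52 + 1.54 = 4.06; composite reliability = 0.8943.
Mean component reliability = 0.8400.
Difference = 0.8943 − 0.8400 = 0.054.

0.054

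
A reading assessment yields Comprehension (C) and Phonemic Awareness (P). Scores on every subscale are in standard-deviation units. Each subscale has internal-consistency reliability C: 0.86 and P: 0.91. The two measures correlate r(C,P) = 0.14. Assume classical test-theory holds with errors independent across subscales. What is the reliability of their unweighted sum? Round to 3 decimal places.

Var(C+P) = 2 + 2·[0.14] = 2 + 0.28 = 2.28.
Because errors are independent across components, Cov(Tᵢ,Tⱼ) = Cov(Xᵢ,Xⱼ); the off-diagonal part of the true-score variance is the same as above.
True-score variance = [0.86 + 0.91] + 0.28 = 1.77 + 0.28 = 2.05.
Reliability = 2.05 / 2.28 = 0.899.

0.899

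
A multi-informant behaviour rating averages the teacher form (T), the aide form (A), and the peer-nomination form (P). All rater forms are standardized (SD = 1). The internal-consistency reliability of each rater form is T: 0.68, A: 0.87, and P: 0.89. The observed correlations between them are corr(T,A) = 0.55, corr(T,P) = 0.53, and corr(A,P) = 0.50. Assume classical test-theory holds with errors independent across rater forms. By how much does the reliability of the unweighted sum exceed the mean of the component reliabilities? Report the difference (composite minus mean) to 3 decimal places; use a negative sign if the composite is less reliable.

Var(sum) = 3 + 3.16 = 6.16; true-score variance = 2.44 + 3.16 = 5.6; composite reliability = 0.9091.
Mean component reliability = 0.8133.
Difference = 0.9091 − 0.8133 = 0.096.

0.096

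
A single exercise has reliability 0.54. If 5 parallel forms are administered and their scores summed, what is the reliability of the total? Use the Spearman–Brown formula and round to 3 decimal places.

ρ_k = kρ / (1 + (k−1)ρ) = 5·0.54 / (1 + 4·0.54) = 2.700 / 3.160 = 0.854.

0.854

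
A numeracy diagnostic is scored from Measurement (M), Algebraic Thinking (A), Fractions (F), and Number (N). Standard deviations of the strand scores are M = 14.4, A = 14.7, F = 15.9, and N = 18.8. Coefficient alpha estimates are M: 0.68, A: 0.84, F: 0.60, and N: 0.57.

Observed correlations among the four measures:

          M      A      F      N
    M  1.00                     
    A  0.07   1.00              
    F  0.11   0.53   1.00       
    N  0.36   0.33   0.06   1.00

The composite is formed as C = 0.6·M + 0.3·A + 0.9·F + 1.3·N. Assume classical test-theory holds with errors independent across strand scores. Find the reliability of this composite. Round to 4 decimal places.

0.7099

Var(C) = 0.6²·14.4² + 0.3²·14.7² + 0.9²·15.9² + 1.3²·18.8² + 2·[0.18·14.4·14.7·0.07 + 0.54·14.4·15.9·0.11 + 0.78·14.4·18.8·0.36 + 0.27·14.7·15.9·0.53 + 0.39·14.7·18.8·0.33 + 1.17·15.9·18.8·0.06] = 896.187 + 364.568 = 1260.76.
Because errors are independent across components, Cov(Tᵢ,Tⱼ) = Cov(Xᵢ,Xⱼ); the off-diagonal part of the true-score variance is the same as above.
True-score variance = [0.6²·14.4²·0.68 + 0.3²·14.7²·0.84 + 0.9²·15.9²·0.60 + 1.3²·18.8²·0.57] + 364.568 = 530.433 + 364.568 = 895.001.
Reliability = 895.001 / 1260.76 = 0.7099.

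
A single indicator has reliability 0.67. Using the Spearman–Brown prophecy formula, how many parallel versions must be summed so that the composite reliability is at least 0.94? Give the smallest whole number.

8

k ≥ ρ*(1−ρ₁)/(ρ₁(1−ρ*)) = 0.94·0.33 / (0.67·0.06) = 7.716.
Smallest integer k = 8.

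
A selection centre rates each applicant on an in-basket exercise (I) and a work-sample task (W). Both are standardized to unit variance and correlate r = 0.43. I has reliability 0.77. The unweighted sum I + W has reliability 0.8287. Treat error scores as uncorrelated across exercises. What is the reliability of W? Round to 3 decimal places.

0.740

Var(I+W) = 2 + 2·0.43 = 2.860.
True-score variance = ρ_I + ρ_W + 2·0.43, so 0.8287 = (0.77 + ρ_W + 0.86) / 2.860.
ρ_W = 0.8287·2.860 − 0.77 − 0.86 = 0.740.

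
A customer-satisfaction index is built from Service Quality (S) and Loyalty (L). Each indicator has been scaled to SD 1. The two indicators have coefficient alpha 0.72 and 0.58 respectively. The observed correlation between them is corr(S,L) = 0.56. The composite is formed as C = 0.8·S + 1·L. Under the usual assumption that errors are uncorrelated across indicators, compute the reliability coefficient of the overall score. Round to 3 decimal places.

0.764

Var(C) = 0.8² + 1 + 2·[0.8·0.56] = 1.64 + 0.896 = 2.536.
Under uncorrelated errors the observed covariances equal the true-score covariances, so only the own-variance terms attenuate.
True-score variance = [0.8²·0.72 + 0.58] + 0.896 = 1.0408 + 0.896 = 1.9368.
Reliability = 1.9368 / 2.536 = 0.764.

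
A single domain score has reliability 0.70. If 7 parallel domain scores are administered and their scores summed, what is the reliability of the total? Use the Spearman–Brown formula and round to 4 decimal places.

0.9423

ρ_k = kρ / (1 + (k−1)ρ) = 7·0.70 / (1 + 6·0.70) = 4.900 / 5.200 = 0.9423.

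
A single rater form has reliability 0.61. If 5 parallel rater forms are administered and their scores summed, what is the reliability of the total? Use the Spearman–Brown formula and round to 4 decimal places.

0.8866

ρ_k = kρ / (1 + (k−1)ρ) = 5·0.61 / (1 + 4·0.61) = 3.050 / 3.440 = 0.8866.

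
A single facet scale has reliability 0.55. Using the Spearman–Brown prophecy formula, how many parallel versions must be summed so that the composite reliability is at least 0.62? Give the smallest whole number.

k ≥ ρ*(1−ρ₁)/(ρ₁(1−ρ*)) = 0.62·0.45 / (0.55·0.38) = 1.335.
Smallest integer k = 2.

2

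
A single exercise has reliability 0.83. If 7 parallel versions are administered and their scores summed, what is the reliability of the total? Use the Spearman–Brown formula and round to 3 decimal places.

0.972

ρ_k = kρ / (1 + (k−1)ρ) = 7·0.83 / (1 + 6·0.83) = 5.810 / 5.980 = 0.972.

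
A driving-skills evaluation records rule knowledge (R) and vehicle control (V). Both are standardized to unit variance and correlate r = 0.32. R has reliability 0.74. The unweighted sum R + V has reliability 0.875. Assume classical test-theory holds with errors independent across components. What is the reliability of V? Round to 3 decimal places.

Var(R+V) = 2 + 2·0.32 = 2.640.
True-score variance = ρ_R + ρ_V + 2·0.32, so 0.875 = (0.74 + ρ_V + 0.64) / 2.640.
ρ_V = 0.875·2.640 − 0.74 − 0.64 = 0.930.

0.930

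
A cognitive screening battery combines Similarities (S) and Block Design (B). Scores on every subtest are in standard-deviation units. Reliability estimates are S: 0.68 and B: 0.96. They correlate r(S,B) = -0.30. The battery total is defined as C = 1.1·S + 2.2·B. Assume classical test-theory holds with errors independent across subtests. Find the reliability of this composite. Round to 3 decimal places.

0.874

Var(C) = 1.1² + 2.2² + 2·[2.42·(-0.30)] = 6.05 − 1.452 = 4.598.
Because errors are independent across components, Cov(Tᵢ,Tⱼ) = Cov(Xᵢ,Xⱼ); the off-diagonal part of the true-score variance is the same as above.
True-score variance = [1.1²·0.68 + 2.2²·0.96] − 1.452 = 5.4692 − 1.452 = 4.0172.
Reliability = 4.0172 / 4.598 = 0.874.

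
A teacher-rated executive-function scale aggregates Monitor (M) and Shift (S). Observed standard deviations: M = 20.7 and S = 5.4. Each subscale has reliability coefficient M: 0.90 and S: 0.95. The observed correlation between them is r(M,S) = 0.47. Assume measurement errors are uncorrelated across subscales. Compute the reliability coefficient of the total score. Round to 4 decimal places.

0.9213

Var(M+S) = 20.7² + 5.4² + 2·[20.7·5.4·0.47] = 457.65 + 105.073 = 562.723.
With uncorrelated errors the cross-covariances are all true-score covariance, so they carry over unchanged; only the diagonal terms shrink to ρᵢσᵢ².
True-score variance = [20.7²·0.90 + 5.4²·0.95] + 105.073 = 413.343 + 105.073 = 518.416.
Reliability = 518.416 / 562.723 = 0.9213.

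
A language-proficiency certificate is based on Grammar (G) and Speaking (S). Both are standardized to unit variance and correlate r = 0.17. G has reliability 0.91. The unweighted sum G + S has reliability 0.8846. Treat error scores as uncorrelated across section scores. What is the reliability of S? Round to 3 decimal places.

0.820

Var(G+S) = 2 + 2·0.17 = 2.340.
True-score variance = ρ_G + ρ_S + 2·0.17, so 0.8846 = (0.91 + ρ_S + 0.34) / 2.340.
ρ_S = 0.8846·2.340 − 0.91 − 0.34 = 0.820.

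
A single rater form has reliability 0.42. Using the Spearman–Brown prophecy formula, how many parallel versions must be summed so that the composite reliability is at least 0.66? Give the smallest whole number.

k ≥ ρ*(1−ρ₁)/(ρ₁(1−ρ*)) = 0.66·0.58 / (0.42·0.34) = 2.681.
Smallest integer k = 3.

3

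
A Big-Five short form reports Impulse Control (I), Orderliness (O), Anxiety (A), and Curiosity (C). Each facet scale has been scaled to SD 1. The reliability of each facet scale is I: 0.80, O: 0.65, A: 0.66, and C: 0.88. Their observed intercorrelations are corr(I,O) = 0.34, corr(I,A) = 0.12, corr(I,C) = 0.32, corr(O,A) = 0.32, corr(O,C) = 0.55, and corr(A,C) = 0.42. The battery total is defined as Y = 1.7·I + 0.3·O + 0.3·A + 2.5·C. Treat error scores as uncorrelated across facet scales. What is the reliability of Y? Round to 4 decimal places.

0.9009

Var(Y) = 1.7² + 0.3² + 0.3² + 2.5² + 2·[0.51·0.34 + 0.51·0.12 + 4.25·0.32 + 0.09·0.32 + 0.75·0.55 + 0.75·0.42] = 9.32 + 4.7018 = 14.0218.
Because errors are independent across components, Cov(Tᵢ,Tⱼ) = Cov(Xᵢ,Xⱼ); the off-diagonal part of the true-score variance is the same as above.
True-score variance = [1.7²·0.80 + 0.3²·0.65 + 0.3²·0.66 + 2.5²·0.88] + 4.7018 = 7.9299 + 4.7018 = 12.6317.
Reliability = 12.6317 / 14.0218 = 0.9009.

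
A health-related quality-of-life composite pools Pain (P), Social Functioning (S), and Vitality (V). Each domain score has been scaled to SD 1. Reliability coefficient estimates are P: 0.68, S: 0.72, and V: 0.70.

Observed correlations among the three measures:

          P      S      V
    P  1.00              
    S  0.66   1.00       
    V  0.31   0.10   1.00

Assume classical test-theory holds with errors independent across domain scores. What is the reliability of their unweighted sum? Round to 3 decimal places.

0.825

Var(P+S+V) = 3 + 2·[0.66 + 0.31 + 0.10] = 3 + 2.14 = 5.14.
Because errors are independent across components, Cov(Tᵢ,Tⱼ) = Cov(Xᵢ,Xⱼ); the off-diagonal part of the true-score variance is the same as above.
True-score variance = [0.68 + 0.72 + 0.70] + 2.14 = 2.1 + 2.14 = 4.24.
Reliability = 4.24 / 5.14 = 0.825.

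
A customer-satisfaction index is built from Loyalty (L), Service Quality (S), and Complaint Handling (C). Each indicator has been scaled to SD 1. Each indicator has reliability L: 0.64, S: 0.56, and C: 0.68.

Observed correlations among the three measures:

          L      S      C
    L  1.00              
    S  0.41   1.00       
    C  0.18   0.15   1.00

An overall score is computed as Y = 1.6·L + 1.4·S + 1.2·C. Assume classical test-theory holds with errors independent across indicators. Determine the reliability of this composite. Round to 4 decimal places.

0.7504

Var(Y) = 1.6² + 1.4² + 1.2² + 2·[2.24·0.41 + 1.92·0.18 + 1.68·0.15] = 5.96 + 3.032 = 8.992.
With uncorrelated errors the cross-covariances are all true-score covariance, so they carry over unchanged; only the diagonal terms shrink to ρᵢσᵢ².
True-score variance = [1.6²·0.64 + 1.4²·0.56 + 1.2²·0.68] + 3.032 = 3.7152 + 3.032 = 6.7472.
Reliability = 6.7472 / 8.992 = 0.7504.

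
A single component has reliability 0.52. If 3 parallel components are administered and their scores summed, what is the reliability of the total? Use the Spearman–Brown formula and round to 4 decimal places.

0.7647

ρ_k = kρ / (1 + (k−1)ρ) = 3·0.52 / (1 + 2·0.52) = 1.560 / 2.040 = 0.7647.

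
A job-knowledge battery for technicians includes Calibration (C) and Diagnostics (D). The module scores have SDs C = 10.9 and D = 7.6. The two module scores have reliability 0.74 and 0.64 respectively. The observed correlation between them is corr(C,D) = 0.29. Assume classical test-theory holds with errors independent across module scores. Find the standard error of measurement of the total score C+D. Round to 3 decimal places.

Var(total) = 176.57 + 48.0472 = 224.617.
True-score variance = 124.886 + 48.0472 = 172.933, so reliability = 0.7699.
Error variance = 224.617 − 172.933 = 51.6842; SEM = √51.6842 = 7.189.

7.189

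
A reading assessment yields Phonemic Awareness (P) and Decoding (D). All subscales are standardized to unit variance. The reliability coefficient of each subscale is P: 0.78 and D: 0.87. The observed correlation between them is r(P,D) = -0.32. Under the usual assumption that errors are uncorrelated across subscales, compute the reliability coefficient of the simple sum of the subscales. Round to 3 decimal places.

Var(P+D) = 2 + 2·[(-0.32)] = 2 − 0.64 = 1.36.
Under uncorrelated errors the observed covariances equal the true-score covariances, so only the own-variance terms attenuate.
True-score variance = [0.78 + 0.87] − 0.64 = 1.65 − 0.64 = 1.01.
Reliability = 1.01 / 1.36 = 0.743.

0.743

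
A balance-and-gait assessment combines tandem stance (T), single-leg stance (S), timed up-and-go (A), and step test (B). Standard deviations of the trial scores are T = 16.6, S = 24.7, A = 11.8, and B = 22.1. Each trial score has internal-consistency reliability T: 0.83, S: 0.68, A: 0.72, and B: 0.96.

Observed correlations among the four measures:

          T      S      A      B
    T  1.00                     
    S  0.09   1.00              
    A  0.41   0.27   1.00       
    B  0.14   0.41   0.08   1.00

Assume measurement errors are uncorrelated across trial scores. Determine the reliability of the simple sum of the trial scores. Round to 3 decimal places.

0.880

Var(T+S+A+B) = 16.6² + 24.7² + 11.8² + 22.1² + 2·[16.6·24.7·0.09 + 16.6·11.8·0.41 + 16.6·22.1·0.14 + 24.7·11.8·0.27 + 24.7·22.1·0.41 + 11.8·22.1·0.08] = 1513.3 + 983.873 = 2497.17.
With uncorrelated errors the cross-covariances are all true-score covariance, so they carry over unchanged; only the diagonal terms shrink to ρᵢσᵢ².
True-score variance = [16.6²·0.83 + 24.7²·0.68 + 11.8²·0.72 + 22.1²·0.96] + 983.873 = 1212.7 + 983.873 = 2196.58.
Reliability = 2196.58 / 2497.17 = 0.880.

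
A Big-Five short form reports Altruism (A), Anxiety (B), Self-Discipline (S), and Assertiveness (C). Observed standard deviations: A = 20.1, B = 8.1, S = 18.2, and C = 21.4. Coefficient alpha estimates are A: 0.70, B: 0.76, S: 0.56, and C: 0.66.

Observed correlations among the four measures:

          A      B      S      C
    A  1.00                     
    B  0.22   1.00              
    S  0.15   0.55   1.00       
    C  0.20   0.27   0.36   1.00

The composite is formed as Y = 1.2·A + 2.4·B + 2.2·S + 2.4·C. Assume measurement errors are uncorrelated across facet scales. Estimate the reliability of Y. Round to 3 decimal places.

Var(Y) = 1.2²·20.1² + 2.4²·8.1² + 2.2²·18.2² + 2.4²·21.4² + 2·[2.88·20.1·8.1·0.22 + 2.64·20.1·18.2·0.15 + 2.88·20.1·21.4·0.20 + 5.28·8.1·18.2·0.55 + 5.76·8.1·21.4·0.27 + 5.28·18.2·21.4·0.36] = 5200.74 + 3867.58 = 9068.32.
With uncorrelated errors the cross-covariances are all true-score covariance, so they carry over unchanged; only the diagonal terms shrink to ρᵢσᵢ².
True-score variance = [1.2²·20.1²·0.70 + 2.4²·8.1²·0.76 + 2.2²·18.2²·0.56 + 2.4²·21.4²·0.66] + 3867.58 = 3333.23 + 3867.58 = 7200.81.
Reliability = 7200.81 / 9068.32 = 0.794.

0.794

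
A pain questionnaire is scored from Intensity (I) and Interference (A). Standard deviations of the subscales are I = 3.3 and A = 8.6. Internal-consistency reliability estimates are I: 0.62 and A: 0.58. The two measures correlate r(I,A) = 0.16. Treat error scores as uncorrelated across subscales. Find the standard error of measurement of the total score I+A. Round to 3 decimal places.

5.933

Var(total) = 84.85 + 9.0816 = 93.9316.
True-score variance = 49.6486 + 9.0816 = 58.7302, so reliability = 0.6252.
Error variance = 93.9316 − 58.7302 = 35.2014; SEM = √35.2014 = 5.933.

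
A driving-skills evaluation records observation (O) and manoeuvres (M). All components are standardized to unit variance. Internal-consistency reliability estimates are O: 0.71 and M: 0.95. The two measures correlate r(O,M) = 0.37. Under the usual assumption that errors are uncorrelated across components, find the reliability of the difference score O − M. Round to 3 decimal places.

Var(O−M) = 1 + 1 − 2·0.37 = 2 − 0.74 = 1.26.
With uncorrelated errors the cross-covariances are all true-score covariance, so they carry over unchanged; only the diagonal terms shrink to ρᵢσᵢ².
True-score variance = [0.71 + 0.95] − 0.74 = 1.66 − 0.74 = 0.92.
Reliability = 0.92 / 1.26 = 0.730.

0.730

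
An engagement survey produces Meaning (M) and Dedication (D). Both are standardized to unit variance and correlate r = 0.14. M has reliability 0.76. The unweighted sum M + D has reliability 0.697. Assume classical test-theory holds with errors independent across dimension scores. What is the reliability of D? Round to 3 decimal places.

Var(M+D) = 2 + 2·0.14 = 2.280.
True-score variance = ρ_M + ρ_D + 2·0.14, so 0.697 = (0.76 + ρ_D + 0.28) / 2.280.
ρ_D = 0.697·2.280 − 0.76 − 0.28 = 0.549.

0.549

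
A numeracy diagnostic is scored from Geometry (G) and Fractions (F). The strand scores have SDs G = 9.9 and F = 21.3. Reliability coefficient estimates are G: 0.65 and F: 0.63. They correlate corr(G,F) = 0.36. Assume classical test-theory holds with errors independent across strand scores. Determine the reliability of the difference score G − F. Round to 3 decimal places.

Var(G−F) = 9.9² + 21.3² − 2·9.9·21.3·0.36 = 551.7 − 151.826 = 399.874.
Under uncorrelated errors the observed covariances equal the true-score covariances, so only the own-variance terms attenuate.
True-score variance = [9.9²·0.65 + 21.3²·0.63] − 151.826 = 349.531 − 151.826 = 197.705.
Reliability = 197.705 / 399.874 = 0.494.

0.494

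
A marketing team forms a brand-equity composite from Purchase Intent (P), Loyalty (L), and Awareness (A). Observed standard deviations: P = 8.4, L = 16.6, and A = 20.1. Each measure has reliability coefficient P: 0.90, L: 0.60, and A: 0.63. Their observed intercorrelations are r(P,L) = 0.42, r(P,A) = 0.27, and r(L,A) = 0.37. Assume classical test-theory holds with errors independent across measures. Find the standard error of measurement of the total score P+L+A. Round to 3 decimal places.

16.333

Var(total) = 750.13 + 455.212 = 1205.34.
True-score variance = 483.366 + 455.212 = 938.578, so reliability = 0.7787.
Error variance = 1205.34 − 938.578 = 266.764; SEM = √266.764 = 16.333.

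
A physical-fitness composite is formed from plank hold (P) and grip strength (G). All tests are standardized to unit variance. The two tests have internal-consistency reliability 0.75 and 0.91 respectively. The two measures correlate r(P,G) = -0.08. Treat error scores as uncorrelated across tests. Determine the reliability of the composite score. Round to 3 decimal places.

Var(P+G) = 2 + 2·[(-0.08)] = 2 − 0.16 = 1.84.
Under uncorrelated errors the observed covariances equal the true-score covariances, so only the own-variance terms attenuate.
True-score variance = [0.75 + 0.91] − 0.16 = 1.66 − 0.16 = 1.5.
Reliability = 1.5 / 1.84 = 0.815.

0.815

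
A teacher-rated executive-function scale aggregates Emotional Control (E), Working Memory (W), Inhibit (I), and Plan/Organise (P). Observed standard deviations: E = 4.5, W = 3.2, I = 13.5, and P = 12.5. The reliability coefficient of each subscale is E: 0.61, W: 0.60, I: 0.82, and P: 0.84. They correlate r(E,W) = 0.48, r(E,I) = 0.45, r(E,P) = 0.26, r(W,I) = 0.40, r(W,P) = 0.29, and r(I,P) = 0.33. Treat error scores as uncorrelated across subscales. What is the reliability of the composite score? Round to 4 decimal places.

0.8902

Var(E+W+I+P) = 4.5² + 3.2² + 13.5² + 12.5² + 2·[4.5·3.2·0.48 + 4.5·13.5·0.45 + 4.5·12.5·0.26 + 3.2·13.5·0.40 + 3.2·12.5·0.29 + 13.5·12.5·0.33] = 368.99 + 266.884 = 635.874.
Because errors are independent across components, Cov(Tᵢ,Tⱼ) = Cov(Xᵢ,Xⱼ); the off-diagonal part of the true-score variance is the same as above.
True-score variance = [4.5²·0.61 + 3.2²·0.60 + 13.5²·0.82 + 12.5²·0.84] + 266.884 = 299.192 + 266.884 = 566.076.
Reliability = 566.076 / 635.874 = 0.8902.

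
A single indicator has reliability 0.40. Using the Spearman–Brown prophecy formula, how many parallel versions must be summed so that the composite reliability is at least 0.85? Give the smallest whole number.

9

k ≥ ρ*(1−ρ₁)/(ρ₁(1−ρ*)) = 0.85·0.60 / (0.40·0.15) = 8.500.
Smallest integer k = 9.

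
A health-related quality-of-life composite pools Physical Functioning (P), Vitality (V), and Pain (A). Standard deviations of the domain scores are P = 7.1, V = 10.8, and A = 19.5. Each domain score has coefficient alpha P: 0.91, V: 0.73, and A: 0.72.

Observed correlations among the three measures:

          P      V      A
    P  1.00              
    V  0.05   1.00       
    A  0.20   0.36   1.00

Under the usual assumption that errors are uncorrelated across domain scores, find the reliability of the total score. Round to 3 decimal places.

0.813

Var(P+V+A) = 7.1² + 10.8² + 19.5² + 2·[7.1·10.8·0.05 + 7.1·19.5·0.20 + 10.8·19.5·0.36] = 547.3 + 214.68 = 761.98.
Because errors are independent across components, Cov(Tᵢ,Tⱼ) = Cov(Xᵢ,Xⱼ); the off-diagonal part of the true-score variance is the same as above.
True-score variance = [7.1²·0.91 + 10.8²·0.73 + 19.5²·0.72] + 214.68 = 404.8 + 214.68 = 619.48.
Reliability = 619.48 / 761.98 = 0.813.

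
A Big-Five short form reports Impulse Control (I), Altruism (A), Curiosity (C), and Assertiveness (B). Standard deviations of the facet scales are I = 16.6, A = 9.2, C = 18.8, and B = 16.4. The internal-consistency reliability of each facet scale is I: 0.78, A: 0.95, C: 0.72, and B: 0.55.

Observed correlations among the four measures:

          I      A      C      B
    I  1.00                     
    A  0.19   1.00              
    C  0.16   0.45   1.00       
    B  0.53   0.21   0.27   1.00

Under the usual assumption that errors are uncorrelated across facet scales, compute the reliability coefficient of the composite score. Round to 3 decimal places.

Var(I+A+C+B) = 16.6² + 9.2² + 18.8² + 16.4² + 2·[16.6·9.2·0.19 + 16.6·18.8·0.16 + 16.6·16.4·0.53 + 9.2·18.8·0.45 + 9.2·16.4·0.21 + 18.8·16.4·0.27] = 982.6 + 832 = 1814.6.
Because errors are independent across components, Cov(Tᵢ,Tⱼ) = Cov(Xᵢ,Xⱼ); the off-diagonal part of the true-score variance is the same as above.
True-score variance = [16.6²·0.78 + 9.2²·0.95 + 18.8²·0.72 + 16.4²·0.55] + 832 = 697.75 + 832 = 1529.75.
Reliability = 1529.75 / 1814.6 = 0.843.

0.843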